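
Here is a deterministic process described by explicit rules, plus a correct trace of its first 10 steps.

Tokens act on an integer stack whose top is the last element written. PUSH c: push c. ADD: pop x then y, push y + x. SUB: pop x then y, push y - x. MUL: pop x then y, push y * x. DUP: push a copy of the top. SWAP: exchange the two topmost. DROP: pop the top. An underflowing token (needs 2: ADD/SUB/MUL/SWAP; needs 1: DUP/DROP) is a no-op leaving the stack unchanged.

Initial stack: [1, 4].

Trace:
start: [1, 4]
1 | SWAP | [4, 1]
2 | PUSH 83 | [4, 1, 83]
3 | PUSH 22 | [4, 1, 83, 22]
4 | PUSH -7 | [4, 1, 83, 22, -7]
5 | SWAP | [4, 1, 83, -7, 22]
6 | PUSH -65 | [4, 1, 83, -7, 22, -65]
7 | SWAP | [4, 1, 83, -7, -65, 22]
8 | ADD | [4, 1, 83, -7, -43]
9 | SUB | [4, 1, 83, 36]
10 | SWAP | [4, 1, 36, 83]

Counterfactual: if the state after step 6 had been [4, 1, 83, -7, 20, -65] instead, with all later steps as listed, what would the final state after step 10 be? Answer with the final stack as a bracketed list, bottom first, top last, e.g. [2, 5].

state after step 6 := [4, 1, 83, -7, 20, -65]
7 | SWAP | [4, 1, 83, -7, -65, 20]
8 | ADD | [4, 1, 83, -7, -45]
9 | SUB | [4, 1, 83, 38]
10 | SWAP | [4, 1, 38, 83]

[4, 1, 38, 83]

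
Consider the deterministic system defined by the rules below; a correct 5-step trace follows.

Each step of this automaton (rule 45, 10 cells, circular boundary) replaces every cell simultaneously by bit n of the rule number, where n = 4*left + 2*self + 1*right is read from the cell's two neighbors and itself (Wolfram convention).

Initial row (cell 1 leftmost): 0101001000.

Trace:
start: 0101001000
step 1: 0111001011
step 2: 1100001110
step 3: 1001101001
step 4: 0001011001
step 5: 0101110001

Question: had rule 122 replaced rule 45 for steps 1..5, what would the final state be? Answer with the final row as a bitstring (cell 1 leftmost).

1000001101

(re-executing steps 1..5 under rule 122; state before step 1: 0101001000)
step 1: 1010110100
step 2: 0101111011
step 3: 1011001111
step 4: 1111111000
step 5: 1000001101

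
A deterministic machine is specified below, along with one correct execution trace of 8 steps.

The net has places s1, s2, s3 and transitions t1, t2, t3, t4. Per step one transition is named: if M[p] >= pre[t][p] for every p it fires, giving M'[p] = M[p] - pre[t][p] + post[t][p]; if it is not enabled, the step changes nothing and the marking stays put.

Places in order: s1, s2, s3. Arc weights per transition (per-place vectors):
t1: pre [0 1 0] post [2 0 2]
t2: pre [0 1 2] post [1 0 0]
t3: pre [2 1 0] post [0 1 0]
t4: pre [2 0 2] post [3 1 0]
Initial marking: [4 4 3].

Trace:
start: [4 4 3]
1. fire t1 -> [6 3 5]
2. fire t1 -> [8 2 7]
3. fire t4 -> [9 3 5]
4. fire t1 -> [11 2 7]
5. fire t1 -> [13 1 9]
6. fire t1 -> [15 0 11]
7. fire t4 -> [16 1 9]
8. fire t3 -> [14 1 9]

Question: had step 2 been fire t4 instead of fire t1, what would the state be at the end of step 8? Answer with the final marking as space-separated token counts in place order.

(re-executing from step 2 with the substitution; state before step 2: [6 3 5])
2. fire t4 -> [7 4 3]
3. fire t4 -> [8 5 1]
4. fire t1 -> [10 4 3]
5. fire t1 -> [12 3 5]
6. fire t1 -> [14 2 7]
7. fire t4 -> [15 3 5]
8. fire t3 -> [13 3 5]

13 3 5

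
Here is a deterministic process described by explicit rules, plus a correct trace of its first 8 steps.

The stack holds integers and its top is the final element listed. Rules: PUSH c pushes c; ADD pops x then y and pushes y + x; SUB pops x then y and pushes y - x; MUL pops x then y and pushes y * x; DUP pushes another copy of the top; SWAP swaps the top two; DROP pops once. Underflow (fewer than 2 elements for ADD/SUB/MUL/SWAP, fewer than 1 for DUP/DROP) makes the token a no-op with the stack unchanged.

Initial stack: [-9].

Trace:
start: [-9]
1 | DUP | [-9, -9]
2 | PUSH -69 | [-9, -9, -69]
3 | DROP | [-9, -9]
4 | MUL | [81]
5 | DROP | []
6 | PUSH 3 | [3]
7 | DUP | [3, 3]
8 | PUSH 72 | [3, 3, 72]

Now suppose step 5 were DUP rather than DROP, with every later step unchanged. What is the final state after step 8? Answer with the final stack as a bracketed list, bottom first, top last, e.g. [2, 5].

(re-executing from step 5 with the substitution; state before step 5: [81])
5 | DUP | [81, 81]
6 | PUSH 3 | [81, 81, 3]
7 | DUP | [81, 81, 3, 3]
8 | PUSH 72 | [81, 81, 3, 3, 72]

[81, 81, 3, 3, 72]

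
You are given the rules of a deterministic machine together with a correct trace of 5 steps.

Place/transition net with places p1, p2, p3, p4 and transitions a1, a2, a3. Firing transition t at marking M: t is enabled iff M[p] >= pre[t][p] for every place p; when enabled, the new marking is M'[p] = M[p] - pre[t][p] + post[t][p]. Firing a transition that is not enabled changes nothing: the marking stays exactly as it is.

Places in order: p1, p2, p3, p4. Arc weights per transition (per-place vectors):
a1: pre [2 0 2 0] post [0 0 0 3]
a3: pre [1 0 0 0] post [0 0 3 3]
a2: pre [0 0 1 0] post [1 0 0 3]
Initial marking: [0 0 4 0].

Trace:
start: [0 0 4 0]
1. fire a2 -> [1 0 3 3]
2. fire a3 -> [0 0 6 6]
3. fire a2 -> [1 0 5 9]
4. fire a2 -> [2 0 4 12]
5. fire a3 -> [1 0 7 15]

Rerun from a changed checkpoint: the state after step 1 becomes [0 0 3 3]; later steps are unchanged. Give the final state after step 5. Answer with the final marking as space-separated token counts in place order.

state after step 1 := [0 0 3 3]
2. fire a3 -> [0 0 3 3]
3. fire a2 -> [1 0 2 6]
4. fire a2 -> [2 0 1 9]
5. fire a3 -> [1 0 4 12]

1 0 4 12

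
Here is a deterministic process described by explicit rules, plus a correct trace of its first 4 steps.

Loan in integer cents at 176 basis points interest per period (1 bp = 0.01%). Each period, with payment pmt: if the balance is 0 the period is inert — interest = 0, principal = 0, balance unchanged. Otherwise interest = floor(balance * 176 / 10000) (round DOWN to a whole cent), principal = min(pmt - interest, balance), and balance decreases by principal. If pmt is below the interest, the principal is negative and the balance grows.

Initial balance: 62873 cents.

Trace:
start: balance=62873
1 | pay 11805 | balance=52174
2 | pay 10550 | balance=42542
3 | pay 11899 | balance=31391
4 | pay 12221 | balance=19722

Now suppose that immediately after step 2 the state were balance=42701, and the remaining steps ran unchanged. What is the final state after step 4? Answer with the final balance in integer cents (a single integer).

state after step 2 := balance=42701
3 | pay 11899 | balance=31553
4 | pay 12221 | balance=19887

19887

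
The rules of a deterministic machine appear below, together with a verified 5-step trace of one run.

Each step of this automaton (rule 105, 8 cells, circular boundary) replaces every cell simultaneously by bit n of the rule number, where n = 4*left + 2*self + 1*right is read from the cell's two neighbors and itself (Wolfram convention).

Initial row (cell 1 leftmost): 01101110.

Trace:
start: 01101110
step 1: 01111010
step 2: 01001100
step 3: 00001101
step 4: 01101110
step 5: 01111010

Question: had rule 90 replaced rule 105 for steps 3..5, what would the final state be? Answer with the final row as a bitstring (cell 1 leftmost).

(re-executing steps 3..5 under rule 90; state before step 3: 01001100)
step 3: 10111110
step 4: 00100010
step 5: 01010101

01010101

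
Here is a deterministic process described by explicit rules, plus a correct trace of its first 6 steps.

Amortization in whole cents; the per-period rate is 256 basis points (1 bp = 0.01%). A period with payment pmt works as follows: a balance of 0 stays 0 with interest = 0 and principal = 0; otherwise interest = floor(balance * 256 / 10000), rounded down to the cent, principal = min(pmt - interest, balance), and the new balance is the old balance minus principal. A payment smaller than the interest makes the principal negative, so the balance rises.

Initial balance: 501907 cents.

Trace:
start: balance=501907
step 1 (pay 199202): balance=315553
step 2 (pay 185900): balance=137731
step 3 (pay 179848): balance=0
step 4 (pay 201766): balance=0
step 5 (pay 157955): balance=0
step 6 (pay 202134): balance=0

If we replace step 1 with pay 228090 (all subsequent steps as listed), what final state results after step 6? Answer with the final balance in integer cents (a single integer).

(re-executing from step 1 with the substitution; state before step 1: balance=501907)
step 1 (pay 228090): balance=286665
step 2 (pay 185900): balance=108103
step 3 (pay 179848): balance=0
step 4 (pay 201766): balance=0
step 5 (pay 157955): balance=0
step 6 (pay 202134): balance=0

0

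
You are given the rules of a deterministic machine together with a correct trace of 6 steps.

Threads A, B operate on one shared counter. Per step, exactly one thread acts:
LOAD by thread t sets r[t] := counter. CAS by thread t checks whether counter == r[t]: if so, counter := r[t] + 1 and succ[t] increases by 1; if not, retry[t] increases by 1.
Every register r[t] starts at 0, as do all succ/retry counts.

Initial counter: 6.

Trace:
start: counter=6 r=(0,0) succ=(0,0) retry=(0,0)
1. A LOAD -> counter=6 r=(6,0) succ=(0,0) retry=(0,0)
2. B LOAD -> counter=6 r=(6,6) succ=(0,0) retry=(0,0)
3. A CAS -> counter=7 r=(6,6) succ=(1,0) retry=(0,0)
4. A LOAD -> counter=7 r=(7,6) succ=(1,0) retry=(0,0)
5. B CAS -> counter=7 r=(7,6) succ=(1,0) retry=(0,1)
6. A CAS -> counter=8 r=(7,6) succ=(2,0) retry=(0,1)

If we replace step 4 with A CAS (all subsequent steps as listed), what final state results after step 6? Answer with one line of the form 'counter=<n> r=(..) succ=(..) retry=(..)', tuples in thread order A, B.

counter=7 r=(6,6) succ=(1,0) retry=(2,1)

(re-executing from step 4 with the substitution; state before step 4: counter=7 r=(6,6) succ=(1,0) retry=(0,0))
4. A CAS -> counter=7 r=(6,6) succ=(1,0) retry=(1,0)
5. B CAS -> counter=7 r=(6,6) succ=(1,0) retry=(1,1)
6. A CAS -> counter=7 r=(6,6) succ=(1,0) retry=(2,1)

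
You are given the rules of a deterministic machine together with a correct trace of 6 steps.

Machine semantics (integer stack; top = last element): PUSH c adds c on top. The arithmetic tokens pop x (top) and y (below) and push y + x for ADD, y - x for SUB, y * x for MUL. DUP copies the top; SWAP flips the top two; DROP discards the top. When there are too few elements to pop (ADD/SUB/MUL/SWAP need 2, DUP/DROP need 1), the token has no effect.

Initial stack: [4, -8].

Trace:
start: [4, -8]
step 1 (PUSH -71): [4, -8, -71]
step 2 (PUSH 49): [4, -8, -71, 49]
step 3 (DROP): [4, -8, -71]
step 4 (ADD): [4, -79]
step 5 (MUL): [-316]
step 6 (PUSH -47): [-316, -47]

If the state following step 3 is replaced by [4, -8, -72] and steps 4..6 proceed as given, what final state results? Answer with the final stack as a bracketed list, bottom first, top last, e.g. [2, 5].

[-320, -47]

state after step 3 := [4, -8, -72]
step 4 (ADD): [4, -80]
step 5 (MUL): [-320]
step 6 (PUSH -47): [-320, -47]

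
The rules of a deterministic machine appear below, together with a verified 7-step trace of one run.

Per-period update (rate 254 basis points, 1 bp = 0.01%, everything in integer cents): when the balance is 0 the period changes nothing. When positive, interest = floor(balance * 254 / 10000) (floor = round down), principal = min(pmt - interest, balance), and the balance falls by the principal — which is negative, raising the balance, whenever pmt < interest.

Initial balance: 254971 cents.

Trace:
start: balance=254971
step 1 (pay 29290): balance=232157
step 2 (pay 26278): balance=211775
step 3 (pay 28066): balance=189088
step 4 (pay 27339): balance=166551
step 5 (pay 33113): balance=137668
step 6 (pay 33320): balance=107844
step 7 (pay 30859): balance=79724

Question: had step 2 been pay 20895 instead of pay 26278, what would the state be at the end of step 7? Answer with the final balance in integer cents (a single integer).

(re-executing from step 2 with the substitution; state before step 2: balance=232157)
step 2 (pay 20895): balance=217158
step 3 (pay 28066): balance=194607
step 4 (pay 27339): balance=172211
step 5 (pay 33113): balance=143472
step 6 (pay 33320): balance=113796
step 7 (pay 30859): balance=85827

85827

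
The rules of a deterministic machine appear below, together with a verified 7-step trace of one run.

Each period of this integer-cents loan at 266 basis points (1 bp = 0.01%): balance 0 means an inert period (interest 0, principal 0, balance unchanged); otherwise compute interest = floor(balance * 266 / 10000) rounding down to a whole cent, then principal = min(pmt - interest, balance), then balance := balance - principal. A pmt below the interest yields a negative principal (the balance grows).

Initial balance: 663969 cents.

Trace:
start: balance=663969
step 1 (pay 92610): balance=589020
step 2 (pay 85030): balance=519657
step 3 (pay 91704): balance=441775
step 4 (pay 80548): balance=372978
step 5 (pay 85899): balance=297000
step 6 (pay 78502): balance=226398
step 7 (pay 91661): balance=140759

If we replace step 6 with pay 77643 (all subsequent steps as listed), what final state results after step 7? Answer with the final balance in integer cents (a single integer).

(re-executing from step 6 with the substitution; state before step 6: balance=297000)
step 6 (pay 77643): balance=227257
step 7 (pay 91661): balance=141641

141641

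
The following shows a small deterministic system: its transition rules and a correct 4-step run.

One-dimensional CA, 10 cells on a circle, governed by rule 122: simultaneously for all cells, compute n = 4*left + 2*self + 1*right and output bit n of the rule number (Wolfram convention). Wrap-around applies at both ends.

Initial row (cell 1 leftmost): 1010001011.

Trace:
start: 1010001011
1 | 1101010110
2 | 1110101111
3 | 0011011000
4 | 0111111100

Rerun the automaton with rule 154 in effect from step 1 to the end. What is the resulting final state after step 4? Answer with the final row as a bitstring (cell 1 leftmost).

0010011010

(re-executing steps 1..4 under rule 154; state before step 1: 1010001011)
1 | 0001010011
2 | 1010001110
3 | 0001011100
4 | 0010011010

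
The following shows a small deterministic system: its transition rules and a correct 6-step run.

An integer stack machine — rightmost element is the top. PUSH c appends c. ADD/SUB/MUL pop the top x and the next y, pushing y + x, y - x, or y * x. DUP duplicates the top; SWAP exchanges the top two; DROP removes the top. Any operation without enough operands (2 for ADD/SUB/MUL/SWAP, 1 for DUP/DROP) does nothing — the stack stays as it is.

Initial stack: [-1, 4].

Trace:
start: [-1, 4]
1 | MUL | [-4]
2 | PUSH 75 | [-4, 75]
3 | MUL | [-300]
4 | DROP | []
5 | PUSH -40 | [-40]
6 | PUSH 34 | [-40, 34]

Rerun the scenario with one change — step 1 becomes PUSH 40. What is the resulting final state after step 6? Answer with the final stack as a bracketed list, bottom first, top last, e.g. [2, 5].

[-1, 4, -40, 34]

(re-executing from step 1 with the substitution; state before step 1: [-1, 4])
1 | PUSH 40 | [-1, 4, 40]
2 | PUSH 75 | [-1, 4, 40, 75]
3 | MUL | [-1, 4, 3000]
4 | DROP | [-1, 4]
5 | PUSH -40 | [-1, 4, -40]
6 | PUSH 34 | [-1, 4, -40, 34]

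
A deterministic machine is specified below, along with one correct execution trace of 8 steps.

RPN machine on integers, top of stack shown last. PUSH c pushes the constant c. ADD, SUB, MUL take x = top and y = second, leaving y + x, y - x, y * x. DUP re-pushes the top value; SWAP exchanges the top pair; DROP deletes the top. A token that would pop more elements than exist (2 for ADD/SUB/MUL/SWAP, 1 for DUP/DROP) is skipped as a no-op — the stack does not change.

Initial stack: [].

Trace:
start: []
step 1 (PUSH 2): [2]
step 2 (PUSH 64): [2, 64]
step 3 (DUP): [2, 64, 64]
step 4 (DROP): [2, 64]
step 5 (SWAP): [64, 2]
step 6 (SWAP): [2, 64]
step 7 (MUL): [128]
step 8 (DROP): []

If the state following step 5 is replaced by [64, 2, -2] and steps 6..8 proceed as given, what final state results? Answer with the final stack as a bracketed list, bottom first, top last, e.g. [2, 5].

[64]

state after step 5 := [64, 2, -2]
step 6 (SWAP): [64, -2, 2]
step 7 (MUL): [64, -4]
step 8 (DROP): [64]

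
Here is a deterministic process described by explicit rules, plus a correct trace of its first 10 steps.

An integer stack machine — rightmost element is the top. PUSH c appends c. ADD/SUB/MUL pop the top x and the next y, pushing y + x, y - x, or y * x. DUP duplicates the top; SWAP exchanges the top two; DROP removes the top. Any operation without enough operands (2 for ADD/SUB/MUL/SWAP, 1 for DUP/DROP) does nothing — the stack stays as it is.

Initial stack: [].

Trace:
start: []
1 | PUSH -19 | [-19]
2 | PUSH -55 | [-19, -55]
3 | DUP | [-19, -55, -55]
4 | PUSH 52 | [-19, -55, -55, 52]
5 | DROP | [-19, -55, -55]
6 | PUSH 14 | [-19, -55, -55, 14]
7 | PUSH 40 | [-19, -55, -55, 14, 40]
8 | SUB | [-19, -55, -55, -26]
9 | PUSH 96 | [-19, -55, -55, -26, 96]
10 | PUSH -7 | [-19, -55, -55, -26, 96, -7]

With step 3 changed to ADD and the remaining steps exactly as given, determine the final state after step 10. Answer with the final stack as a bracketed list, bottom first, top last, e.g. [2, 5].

[-74, -26, 96, -7]

(re-executing from step 3 with the substitution; state before step 3: [-19, -55])
3 | ADD | [-74]
4 | PUSH 52 | [-74, 52]
5 | DROP | [-74]
6 | PUSH 14 | [-74, 14]
7 | PUSH 40 | [-74, 14, 40]
8 | SUB | [-74, -26]
9 | PUSH 96 | [-74, -26, 96]
10 | PUSH -7 | [-74, -26, 96, -7]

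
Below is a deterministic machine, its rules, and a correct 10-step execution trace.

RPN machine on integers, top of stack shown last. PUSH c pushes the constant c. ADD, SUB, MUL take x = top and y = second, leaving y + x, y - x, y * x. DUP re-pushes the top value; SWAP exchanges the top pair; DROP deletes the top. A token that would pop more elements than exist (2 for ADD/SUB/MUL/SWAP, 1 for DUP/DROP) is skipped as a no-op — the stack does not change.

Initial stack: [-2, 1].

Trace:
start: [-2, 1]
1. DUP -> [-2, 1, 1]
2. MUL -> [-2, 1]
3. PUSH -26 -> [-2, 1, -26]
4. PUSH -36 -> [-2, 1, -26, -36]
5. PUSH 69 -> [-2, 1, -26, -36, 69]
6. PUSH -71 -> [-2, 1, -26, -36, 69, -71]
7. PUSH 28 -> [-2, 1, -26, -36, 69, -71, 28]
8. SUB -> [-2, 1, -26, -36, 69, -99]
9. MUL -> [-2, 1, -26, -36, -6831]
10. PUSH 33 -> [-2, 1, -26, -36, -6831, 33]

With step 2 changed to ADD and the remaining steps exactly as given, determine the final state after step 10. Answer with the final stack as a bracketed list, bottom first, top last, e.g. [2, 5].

(re-executing from step 2 with the substitution; state before step 2: [-2, 1, 1])
2. ADD -> [-2, 2]
3. PUSH -26 -> [-2, 2, -26]
4. PUSH -36 -> [-2, 2, -26, -36]
5. PUSH 69 -> [-2, 2, -26, -36, 69]
6. PUSH -71 -> [-2, 2, -26, -36, 69, -71]
7. PUSH 28 -> [-2, 2, -26, -36, 69, -71, 28]
8. SUB -> [-2, 2, -26, -36, 69, -99]
9. MUL -> [-2, 2, -26, -36, -6831]
10. PUSH 33 -> [-2, 2, -26, -36, -6831, 33]

[-2, 2, -26, -36, -6831, 33]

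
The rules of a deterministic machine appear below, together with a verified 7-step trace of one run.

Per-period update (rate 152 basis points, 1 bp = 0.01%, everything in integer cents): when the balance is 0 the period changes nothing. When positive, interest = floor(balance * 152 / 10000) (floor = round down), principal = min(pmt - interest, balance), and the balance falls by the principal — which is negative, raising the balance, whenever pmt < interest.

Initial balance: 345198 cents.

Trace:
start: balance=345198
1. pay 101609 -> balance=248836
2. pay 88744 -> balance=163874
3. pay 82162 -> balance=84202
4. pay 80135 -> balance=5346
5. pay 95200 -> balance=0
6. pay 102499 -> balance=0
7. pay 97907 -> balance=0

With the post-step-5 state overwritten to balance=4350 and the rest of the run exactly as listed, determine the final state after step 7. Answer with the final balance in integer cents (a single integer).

0

state after step 5 := balance=4350
6. pay 102499 -> balance=0
7. pay 97907 -> balance=0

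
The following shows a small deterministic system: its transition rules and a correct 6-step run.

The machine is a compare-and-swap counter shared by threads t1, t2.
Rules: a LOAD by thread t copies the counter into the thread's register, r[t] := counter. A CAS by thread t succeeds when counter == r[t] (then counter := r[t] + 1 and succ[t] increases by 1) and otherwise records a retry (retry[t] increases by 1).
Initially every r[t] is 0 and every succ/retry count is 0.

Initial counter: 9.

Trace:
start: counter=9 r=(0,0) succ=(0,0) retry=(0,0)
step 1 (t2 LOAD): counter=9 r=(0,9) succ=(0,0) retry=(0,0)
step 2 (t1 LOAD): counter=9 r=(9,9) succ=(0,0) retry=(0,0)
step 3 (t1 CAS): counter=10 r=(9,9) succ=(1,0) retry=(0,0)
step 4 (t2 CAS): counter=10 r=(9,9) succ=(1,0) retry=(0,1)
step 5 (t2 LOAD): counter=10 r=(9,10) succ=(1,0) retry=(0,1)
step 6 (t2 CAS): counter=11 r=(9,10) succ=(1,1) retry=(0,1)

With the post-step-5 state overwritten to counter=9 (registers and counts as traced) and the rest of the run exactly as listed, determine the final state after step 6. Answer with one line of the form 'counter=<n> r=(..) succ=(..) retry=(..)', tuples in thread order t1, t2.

state after step 5 := counter=9 r=(9,10) succ=(1,0) retry=(0,1)
step 6 (t2 CAS): counter=9 r=(9,10) succ=(1,0) retry=(0,2)

counter=9 r=(9,10) succ=(1,0) retry=(0,2)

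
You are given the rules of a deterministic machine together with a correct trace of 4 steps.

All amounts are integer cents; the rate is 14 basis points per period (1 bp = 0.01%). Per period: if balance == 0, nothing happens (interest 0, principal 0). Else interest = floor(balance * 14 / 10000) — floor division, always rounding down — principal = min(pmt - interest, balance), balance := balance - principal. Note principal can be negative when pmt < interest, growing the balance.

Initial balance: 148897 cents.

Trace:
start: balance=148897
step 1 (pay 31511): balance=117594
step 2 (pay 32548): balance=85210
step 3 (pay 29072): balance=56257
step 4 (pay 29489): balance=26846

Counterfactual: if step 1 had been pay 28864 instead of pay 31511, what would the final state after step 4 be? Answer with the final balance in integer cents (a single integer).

29505

(re-executing from step 1 with the substitution; state before step 1: balance=148897)
step 1 (pay 28864): balance=120241
step 2 (pay 32548): balance=87861
step 3 (pay 29072): balance=58912
step 4 (pay 29489): balance=29505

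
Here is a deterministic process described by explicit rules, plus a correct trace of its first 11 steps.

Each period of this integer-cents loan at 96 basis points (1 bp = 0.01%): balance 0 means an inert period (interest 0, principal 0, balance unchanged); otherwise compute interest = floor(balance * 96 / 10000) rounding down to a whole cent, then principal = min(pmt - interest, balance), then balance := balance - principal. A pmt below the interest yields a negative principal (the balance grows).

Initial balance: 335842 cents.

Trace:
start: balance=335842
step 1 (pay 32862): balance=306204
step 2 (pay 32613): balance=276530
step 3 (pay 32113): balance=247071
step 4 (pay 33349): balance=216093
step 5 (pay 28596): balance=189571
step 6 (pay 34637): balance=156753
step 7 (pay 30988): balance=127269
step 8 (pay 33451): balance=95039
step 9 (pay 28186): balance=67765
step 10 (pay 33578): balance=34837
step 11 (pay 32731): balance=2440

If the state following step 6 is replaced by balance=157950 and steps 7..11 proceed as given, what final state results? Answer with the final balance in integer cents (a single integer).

state after step 6 := balance=157950
step 7 (pay 30988): balance=128478
step 8 (pay 33451): balance=96260
step 9 (pay 28186): balance=68998
step 10 (pay 33578): balance=36082
step 11 (pay 32731): balance=3697

3697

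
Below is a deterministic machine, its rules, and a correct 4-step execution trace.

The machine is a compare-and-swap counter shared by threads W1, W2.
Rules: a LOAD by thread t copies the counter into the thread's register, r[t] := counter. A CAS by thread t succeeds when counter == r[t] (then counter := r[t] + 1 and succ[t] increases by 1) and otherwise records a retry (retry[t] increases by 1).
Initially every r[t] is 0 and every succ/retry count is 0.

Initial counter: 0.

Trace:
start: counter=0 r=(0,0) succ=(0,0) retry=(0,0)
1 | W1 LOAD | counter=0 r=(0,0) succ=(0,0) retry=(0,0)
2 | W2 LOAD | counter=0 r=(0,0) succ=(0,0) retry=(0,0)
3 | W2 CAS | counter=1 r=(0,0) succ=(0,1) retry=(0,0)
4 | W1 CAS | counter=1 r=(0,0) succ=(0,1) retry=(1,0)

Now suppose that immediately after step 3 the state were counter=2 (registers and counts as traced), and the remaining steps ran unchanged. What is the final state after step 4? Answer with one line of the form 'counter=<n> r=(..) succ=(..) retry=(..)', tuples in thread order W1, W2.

counter=2 r=(0,0) succ=(0,1) retry=(1,0)

state after step 3 := counter=2 r=(0,0) succ=(0,1) retry=(0,0)
4 | W1 CAS | counter=2 r=(0,0) succ=(0,1) retry=(1,0)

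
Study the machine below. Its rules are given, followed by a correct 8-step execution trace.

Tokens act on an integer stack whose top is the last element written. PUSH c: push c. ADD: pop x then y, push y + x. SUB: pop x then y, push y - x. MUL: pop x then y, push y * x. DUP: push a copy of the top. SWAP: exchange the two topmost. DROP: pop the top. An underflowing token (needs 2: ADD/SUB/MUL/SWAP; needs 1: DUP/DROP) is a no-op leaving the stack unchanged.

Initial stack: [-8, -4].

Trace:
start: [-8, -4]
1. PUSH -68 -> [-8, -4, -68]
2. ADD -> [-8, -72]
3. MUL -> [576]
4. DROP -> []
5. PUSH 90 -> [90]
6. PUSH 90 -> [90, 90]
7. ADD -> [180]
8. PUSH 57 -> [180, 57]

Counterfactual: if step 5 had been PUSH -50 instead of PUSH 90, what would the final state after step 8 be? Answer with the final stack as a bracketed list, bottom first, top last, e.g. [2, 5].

(re-executing from step 5 with the substitution; state before step 5: [])
5. PUSH -50 -> [-50]
6. PUSH 90 -> [-50, 90]
7. ADD -> [40]
8. PUSH 57 -> [40, 57]

[40, 57]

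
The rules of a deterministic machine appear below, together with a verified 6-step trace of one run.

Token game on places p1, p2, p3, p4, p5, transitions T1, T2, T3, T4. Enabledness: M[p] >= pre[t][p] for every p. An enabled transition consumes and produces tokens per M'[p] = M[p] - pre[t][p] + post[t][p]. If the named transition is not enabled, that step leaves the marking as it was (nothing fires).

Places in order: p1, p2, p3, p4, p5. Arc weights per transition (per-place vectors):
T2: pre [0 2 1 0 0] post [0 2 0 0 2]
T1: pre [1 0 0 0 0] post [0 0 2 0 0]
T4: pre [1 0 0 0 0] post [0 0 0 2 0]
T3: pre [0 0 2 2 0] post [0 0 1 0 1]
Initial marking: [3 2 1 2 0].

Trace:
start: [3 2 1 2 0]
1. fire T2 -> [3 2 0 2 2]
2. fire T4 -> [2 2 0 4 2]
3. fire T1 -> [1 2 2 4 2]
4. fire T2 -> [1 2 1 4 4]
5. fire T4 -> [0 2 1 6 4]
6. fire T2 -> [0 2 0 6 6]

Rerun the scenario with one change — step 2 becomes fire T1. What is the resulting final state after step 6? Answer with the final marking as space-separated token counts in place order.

(re-executing from step 2 with the substitution; state before step 2: [3 2 0 2 2])
2. fire T1 -> [2 2 2 2 2]
3. fire T1 -> [1 2 4 2 2]
4. fire T2 -> [1 2 3 2 4]
5. fire T4 -> [0 2 3 4 4]
6. fire T2 -> [0 2 2 4 6]

0 2 2 4 6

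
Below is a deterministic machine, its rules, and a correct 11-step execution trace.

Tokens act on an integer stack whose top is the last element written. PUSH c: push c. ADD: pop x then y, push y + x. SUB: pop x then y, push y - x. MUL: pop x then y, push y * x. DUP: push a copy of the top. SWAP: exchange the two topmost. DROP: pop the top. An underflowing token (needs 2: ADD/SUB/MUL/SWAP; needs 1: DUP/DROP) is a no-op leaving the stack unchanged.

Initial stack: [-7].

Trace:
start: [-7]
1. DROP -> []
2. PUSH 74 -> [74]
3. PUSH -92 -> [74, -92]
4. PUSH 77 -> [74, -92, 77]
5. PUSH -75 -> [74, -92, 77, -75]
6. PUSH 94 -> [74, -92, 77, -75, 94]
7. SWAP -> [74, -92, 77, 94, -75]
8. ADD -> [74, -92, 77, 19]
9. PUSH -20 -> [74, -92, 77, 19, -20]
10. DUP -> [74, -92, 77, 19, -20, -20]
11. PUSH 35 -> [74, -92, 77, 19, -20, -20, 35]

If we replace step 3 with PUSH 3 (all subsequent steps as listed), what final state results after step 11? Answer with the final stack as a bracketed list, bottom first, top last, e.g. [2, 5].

[74, 3, 77, 19, -20, -20, 35]

(re-executing from step 3 with the substitution; state before step 3: [74])
3. PUSH 3 -> [74, 3]
4. PUSH 77 -> [74, 3, 77]
5. PUSH -75 -> [74, 3, 77, -75]
6. PUSH 94 -> [74, 3, 77, -75, 94]
7. SWAP -> [74, 3, 77, 94, -75]
8. ADD -> [74, 3, 77, 19]
9. PUSH -20 -> [74, 3, 77, 19, -20]
10. DUP -> [74, 3, 77, 19, -20, -20]
11. PUSH 35 -> [74, 3, 77, 19, -20, -20, 35]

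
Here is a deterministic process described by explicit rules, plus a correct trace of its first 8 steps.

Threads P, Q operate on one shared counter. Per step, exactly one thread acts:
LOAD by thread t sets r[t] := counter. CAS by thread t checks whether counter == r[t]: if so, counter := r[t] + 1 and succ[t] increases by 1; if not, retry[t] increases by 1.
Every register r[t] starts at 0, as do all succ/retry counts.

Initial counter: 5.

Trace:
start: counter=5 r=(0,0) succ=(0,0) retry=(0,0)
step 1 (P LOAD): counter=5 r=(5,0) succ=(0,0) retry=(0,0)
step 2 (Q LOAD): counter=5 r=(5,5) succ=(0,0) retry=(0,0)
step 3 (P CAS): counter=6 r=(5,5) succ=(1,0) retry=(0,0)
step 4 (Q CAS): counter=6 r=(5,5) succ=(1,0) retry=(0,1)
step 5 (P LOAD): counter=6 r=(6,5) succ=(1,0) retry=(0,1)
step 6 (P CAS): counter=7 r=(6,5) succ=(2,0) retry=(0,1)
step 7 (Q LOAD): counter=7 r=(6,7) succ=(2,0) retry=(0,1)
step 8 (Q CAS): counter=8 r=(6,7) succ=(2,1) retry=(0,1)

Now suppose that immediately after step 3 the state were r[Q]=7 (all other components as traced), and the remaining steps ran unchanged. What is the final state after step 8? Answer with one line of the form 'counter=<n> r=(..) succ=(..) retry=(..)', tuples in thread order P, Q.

counter=8 r=(6,7) succ=(2,1) retry=(0,1)

state after step 3 := counter=6 r=(5,7) succ=(1,0) retry=(0,0)
step 4 (Q CAS): counter=6 r=(5,7) succ=(1,0) retry=(0,1)
step 5 (P LOAD): counter=6 r=(6,7) succ=(1,0) retry=(0,1)
step 6 (P CAS): counter=7 r=(6,7) succ=(2,0) retry=(0,1)
step 7 (Q LOAD): counter=7 r=(6,7) succ=(2,0) retry=(0,1)
step 8 (Q CAS): counter=8 r=(6,7) succ=(2,1) retry=(0,1)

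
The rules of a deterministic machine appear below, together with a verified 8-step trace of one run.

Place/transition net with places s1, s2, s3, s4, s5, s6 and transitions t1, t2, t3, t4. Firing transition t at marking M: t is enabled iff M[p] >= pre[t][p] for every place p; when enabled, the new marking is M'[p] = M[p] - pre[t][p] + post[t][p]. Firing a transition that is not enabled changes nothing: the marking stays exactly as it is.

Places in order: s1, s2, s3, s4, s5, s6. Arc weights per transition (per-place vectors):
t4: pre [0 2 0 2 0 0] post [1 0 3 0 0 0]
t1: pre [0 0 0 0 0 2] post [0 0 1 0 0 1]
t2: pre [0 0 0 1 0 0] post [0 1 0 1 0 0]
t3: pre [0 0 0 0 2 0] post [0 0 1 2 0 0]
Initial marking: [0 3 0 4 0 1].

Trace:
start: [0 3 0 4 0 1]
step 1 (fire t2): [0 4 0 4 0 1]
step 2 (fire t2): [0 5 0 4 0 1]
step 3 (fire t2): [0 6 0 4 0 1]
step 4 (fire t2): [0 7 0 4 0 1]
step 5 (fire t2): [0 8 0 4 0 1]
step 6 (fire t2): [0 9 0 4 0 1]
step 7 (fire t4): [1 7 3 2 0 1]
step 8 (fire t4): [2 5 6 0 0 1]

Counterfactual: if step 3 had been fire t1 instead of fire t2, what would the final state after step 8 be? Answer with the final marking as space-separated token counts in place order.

(re-executing from step 3 with the substitution; state before step 3: [0 5 0 4 0 1])
step 3 (fire t1): [0 5 0 4 0 1]
step 4 (fire t2): [0 6 0 4 0 1]
step 5 (fire t2): [0 7 0 4 0 1]
step 6 (fire t2): [0 8 0 4 0 1]
step 7 (fire t4): [1 6 3 2 0 1]
step 8 (fire t4): [2 4 6 0 0 1]

2 4 6 0 0 1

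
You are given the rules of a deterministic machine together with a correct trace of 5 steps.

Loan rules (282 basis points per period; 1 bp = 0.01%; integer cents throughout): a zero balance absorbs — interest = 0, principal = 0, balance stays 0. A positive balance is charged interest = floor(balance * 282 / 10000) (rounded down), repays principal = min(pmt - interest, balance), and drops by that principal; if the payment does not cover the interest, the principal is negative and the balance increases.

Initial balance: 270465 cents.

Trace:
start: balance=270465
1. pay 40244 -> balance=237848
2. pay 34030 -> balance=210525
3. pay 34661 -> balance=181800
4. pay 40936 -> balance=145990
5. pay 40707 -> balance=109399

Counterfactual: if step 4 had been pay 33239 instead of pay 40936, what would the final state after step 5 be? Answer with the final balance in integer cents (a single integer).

117313

(re-executing from step 4 with the substitution; state before step 4: balance=181800)
4. pay 33239 -> balance=153687
5. pay 40707 -> balance=117313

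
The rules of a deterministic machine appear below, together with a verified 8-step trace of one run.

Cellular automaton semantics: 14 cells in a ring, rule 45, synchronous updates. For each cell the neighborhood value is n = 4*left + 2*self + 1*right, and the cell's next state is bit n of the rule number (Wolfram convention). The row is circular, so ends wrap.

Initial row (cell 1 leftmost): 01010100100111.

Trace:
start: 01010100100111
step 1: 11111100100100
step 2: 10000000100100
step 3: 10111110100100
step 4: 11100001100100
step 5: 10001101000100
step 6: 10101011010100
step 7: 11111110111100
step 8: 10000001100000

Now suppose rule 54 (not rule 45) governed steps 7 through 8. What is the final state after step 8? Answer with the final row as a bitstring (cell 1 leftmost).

(re-executing steps 7..8 under rule 54; state before step 7: 10101011010100)
step 7: 11111100111111
step 8: 00000011000000

00000011000000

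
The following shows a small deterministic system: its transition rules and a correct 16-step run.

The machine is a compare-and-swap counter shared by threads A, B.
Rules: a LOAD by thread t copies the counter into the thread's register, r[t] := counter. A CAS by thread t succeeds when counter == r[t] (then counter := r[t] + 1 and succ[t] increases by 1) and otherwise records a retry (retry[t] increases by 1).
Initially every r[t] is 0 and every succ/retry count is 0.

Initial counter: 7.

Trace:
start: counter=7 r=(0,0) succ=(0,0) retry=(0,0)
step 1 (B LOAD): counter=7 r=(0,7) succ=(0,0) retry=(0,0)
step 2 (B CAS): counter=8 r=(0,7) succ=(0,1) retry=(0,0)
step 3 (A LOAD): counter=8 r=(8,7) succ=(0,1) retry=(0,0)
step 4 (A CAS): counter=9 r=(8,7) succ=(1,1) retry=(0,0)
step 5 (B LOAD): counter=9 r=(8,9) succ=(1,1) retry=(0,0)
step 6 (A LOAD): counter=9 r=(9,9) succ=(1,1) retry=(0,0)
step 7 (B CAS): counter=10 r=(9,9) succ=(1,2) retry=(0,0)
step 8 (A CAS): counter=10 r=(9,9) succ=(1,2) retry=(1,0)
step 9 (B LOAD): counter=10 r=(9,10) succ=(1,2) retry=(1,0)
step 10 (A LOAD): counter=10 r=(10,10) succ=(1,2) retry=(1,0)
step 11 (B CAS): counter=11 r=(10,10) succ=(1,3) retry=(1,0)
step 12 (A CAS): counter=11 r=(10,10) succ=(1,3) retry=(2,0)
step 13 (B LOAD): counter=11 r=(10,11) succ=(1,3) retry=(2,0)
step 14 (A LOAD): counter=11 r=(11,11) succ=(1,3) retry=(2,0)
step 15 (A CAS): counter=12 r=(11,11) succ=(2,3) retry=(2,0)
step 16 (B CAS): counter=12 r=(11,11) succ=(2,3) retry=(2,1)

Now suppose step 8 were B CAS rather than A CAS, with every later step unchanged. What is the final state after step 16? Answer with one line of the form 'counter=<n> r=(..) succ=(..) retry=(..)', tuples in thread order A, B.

counter=12 r=(11,11) succ=(2,3) retry=(1,2)

(re-executing from step 8 with the substitution; state before step 8: counter=10 r=(9,9) succ=(1,2) retry=(0,0))
step 8 (B CAS): counter=10 r=(9,9) succ=(1,2) retry=(0,1)
step 9 (B LOAD): counter=10 r=(9,10) succ=(1,2) retry=(0,1)
step 10 (A LOAD): counter=10 r=(10,10) succ=(1,2) retry=(0,1)
step 11 (B CAS): counter=11 r=(10,10) succ=(1,3) retry=(0,1)
step 12 (A CAS): counter=11 r=(10,10) succ=(1,3) retry=(1,1)
step 13 (B LOAD): counter=11 r=(10,11) succ=(1,3) retry=(1,1)
step 14 (A LOAD): counter=11 r=(11,11) succ=(1,3) retry=(1,1)
step 15 (A CAS): counter=12 r=(11,11) succ=(2,3) retry=(1,1)
step 16 (B CAS): counter=12 r=(11,11) succ=(2,3) retry=(1,2)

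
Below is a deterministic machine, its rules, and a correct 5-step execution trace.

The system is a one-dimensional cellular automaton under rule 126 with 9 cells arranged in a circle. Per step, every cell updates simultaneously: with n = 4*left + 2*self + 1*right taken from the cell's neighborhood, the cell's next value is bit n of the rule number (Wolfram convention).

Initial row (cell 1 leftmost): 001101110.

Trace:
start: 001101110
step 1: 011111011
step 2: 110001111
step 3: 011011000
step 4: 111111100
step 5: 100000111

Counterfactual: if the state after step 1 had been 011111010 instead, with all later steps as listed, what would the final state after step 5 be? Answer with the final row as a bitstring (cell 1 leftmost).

100000111

state after step 1 := 011111010
step 2: 110001111
step 3: 011011000
step 4: 111111100
step 5: 100000111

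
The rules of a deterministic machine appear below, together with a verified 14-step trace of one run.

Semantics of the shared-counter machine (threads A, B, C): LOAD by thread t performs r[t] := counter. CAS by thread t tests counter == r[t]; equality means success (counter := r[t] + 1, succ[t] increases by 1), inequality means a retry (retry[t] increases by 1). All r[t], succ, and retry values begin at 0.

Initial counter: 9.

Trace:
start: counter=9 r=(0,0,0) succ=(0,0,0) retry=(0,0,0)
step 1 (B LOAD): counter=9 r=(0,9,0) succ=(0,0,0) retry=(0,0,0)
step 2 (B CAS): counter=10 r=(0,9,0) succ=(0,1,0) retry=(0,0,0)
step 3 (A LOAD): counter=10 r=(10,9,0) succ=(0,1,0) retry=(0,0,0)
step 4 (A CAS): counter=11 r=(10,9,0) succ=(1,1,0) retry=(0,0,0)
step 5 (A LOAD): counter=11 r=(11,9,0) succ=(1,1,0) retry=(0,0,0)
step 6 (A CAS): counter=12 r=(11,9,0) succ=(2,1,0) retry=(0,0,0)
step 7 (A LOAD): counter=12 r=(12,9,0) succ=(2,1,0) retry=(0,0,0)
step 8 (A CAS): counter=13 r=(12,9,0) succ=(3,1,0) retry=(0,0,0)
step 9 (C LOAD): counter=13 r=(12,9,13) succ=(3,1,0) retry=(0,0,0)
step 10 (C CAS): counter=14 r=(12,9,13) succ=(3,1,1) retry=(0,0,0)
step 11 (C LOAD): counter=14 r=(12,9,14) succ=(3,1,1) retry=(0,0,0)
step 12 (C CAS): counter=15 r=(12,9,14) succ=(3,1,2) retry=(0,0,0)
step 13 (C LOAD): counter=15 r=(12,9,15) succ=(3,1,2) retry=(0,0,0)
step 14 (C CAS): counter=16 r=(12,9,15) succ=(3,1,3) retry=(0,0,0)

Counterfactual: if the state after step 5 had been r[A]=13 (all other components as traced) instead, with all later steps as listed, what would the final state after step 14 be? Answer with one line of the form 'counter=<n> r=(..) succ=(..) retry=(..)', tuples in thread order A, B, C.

counter=15 r=(11,9,14) succ=(2,1,3) retry=(1,0,0)

state after step 5 := counter=11 r=(13,9,0) succ=(1,1,0) retry=(0,0,0)
step 6 (A CAS): counter=11 r=(13,9,0) succ=(1,1,0) retry=(1,0,0)
step 7 (A LOAD): counter=11 r=(11,9,0) succ=(1,1,0) retry=(1,0,0)
step 8 (A CAS): counter=12 r=(11,9,0) succ=(2,1,0) retry=(1,0,0)
step 9 (C LOAD): counter=12 r=(11,9,12) succ=(2,1,0) retry=(1,0,0)
step 10 (C CAS): counter=13 r=(11,9,12) succ=(2,1,1) retry=(1,0,0)
step 11 (C LOAD): counter=13 r=(11,9,13) succ=(2,1,1) retry=(1,0,0)
step 12 (C CAS): counter=14 r=(11,9,13) succ=(2,1,2) retry=(1,0,0)
step 13 (C LOAD): counter=14 r=(11,9,14) succ=(2,1,2) retry=(1,0,0)
step 14 (C CAS): counter=15 r=(11,9,14) succ=(2,1,3) retry=(1,0,0)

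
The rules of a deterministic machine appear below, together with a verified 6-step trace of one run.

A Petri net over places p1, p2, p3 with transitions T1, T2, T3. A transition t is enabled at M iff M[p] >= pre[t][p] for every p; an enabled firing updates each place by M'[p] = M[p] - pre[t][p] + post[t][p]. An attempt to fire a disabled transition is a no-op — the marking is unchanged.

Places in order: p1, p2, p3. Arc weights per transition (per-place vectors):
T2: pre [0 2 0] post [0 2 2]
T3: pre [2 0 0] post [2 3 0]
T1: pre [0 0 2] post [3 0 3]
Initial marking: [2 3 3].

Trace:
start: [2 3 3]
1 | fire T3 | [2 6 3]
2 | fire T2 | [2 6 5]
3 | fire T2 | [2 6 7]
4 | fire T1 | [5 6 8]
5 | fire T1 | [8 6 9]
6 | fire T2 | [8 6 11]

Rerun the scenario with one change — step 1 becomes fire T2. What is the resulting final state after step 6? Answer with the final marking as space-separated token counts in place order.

8 3 13

(re-executing from step 1 with the substitution; state before step 1: [2 3 3])
1 | fire T2 | [2 3 5]
2 | fire T2 | [2 3 7]
3 | fire T2 | [2 3 9]
4 | fire T1 | [5 3 10]
5 | fire T1 | [8 3 11]
6 | fire T2 | [8 3 13]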